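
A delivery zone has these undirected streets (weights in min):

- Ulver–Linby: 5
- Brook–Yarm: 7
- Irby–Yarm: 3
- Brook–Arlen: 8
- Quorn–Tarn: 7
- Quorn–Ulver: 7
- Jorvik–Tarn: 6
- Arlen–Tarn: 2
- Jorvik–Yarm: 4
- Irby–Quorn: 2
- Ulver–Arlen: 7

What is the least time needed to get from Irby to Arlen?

Compare a few routes:
Irby–Yarm–Jorvik–Tarn–Arlen: 3+4+6+2 = 15
Irby–Quorn–Tarn–Arlen: 2+7+2 = 11
Irby–Quorn–Ulver–Arlen: 2+7+7 = 16
The minimum is 11 min via Irby–Quorn–Tarn–Arlen.

11 min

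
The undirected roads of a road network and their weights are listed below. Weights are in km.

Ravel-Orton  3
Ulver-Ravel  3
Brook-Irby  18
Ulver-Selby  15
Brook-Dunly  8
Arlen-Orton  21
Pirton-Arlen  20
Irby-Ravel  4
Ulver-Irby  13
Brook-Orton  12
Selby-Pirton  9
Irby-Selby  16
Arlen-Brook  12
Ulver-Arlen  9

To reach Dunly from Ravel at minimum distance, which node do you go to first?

Orton

Compare a few routes:
Ravel → Irby → Brook → Dunly: 4+18+8 = 30
Ravel → Orton → Brook → Dunly: 3+12+8 = 23
Ravel → Ulver → Arlen → Brook → Dunly: 3+9+12+8 = 32
Ravel → Ulver → Irby → Brook → Dunly: 3+13+18+8 = 42
Cheapest is Ravel → Orton → Brook → Dunly at 23 km.
So from Ravel the first move is to Orton.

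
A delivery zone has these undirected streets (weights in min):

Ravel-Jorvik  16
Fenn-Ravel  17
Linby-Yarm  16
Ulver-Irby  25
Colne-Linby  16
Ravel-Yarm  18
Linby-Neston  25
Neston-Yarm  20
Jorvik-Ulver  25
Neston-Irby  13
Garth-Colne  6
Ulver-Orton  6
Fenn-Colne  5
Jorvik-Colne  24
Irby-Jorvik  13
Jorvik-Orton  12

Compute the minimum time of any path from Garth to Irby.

Compare a few routes:
Garth–Colne–Linby–Neston–Irby: 6+16+25+13 = 60
Garth–Colne–Jorvik–Irby: 6+24+13 = 43
Garth–Colne–Fenn–Ravel–Jorvik–Irby: 6+5+17+16+13 = 57
The minimum is 43 min via Garth–Colne–Jorvik–Irby.

43 min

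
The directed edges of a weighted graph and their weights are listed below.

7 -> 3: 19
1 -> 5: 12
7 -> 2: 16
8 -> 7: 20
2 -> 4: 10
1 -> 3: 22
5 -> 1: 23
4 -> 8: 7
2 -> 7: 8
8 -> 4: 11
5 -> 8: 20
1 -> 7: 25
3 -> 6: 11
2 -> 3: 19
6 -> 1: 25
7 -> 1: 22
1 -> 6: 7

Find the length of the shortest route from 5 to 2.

Compare a few routes:
5–1–7–2: 23+25+16 = 64
5–8–7–2: 20+20+16 = 56
The minimum is 56 via 5–8–7–2.

56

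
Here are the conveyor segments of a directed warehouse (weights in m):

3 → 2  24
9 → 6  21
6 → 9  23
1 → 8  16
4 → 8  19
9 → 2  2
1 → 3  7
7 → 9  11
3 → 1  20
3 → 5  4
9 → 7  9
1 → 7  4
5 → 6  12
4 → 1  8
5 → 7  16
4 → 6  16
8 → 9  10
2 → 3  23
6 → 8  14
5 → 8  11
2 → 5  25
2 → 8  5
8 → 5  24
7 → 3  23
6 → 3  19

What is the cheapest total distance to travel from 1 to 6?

Enumerating some paths:
1 - 3 - 5 - 6: 7+4+12 = 23
1 - 7 - 9 - 6: 4+11+21 = 36
The minimum is 23 m via 1 - 3 - 5 - 6.

23 m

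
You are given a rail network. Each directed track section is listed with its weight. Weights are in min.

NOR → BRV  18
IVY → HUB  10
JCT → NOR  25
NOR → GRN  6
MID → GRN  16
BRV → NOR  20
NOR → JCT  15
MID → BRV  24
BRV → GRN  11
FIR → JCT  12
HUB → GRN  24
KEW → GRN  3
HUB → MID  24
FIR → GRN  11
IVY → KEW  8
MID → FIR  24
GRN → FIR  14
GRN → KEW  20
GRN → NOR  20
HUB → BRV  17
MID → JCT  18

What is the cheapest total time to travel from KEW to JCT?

29 min

Candidate routes:
KEW - GRN - NOR - JCT: 3+20+15 = 38
KEW - GRN - FIR - JCT: 3+14+12 = 29
Cheapest is KEW - GRN - FIR - JCT at 29 min.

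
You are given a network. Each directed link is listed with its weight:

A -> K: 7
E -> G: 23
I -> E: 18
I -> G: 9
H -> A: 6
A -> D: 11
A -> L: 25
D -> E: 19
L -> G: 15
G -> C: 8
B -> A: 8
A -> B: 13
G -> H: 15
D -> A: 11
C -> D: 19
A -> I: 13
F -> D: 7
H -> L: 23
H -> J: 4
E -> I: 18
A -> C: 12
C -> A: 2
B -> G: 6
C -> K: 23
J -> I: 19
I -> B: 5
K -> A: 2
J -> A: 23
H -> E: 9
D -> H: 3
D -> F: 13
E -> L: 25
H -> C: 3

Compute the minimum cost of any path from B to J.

Settle nodes by increasing distance from B:
B: 0
G: 6  (via B)
A: 8  (via B)
C: 14  (via G)
K: 15  (via A)
D: 19  (via A)
H: 21  (via G)
I: 21  (via A)
J: 25  (via H)
Shortest route: B → G → H → J = 25.

25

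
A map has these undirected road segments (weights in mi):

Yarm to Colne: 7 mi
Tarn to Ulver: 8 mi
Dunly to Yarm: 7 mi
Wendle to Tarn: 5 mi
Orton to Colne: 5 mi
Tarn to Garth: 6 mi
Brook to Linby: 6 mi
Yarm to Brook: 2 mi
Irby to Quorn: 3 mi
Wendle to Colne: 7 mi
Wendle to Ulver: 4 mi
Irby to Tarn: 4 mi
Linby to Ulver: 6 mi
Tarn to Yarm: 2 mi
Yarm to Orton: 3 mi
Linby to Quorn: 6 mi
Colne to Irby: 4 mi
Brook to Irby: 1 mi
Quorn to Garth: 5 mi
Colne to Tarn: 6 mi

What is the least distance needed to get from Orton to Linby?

11 mi

Enumerating some paths:
Orton → Yarm → Brook → Irby → Quorn → Linby: 3+2+1+3+6 = 15
Orton → Yarm → Brook → Linby: 3+2+6 = 11
Cheapest is Orton → Yarm → Brook → Linby at 11 mi.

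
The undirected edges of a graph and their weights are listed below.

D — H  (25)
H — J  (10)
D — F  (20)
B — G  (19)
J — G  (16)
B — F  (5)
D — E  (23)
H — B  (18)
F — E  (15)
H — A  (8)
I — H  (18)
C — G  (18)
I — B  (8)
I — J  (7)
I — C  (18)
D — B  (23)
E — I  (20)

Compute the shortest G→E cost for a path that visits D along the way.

65

Best G to D: G–B–D costing 42
Shortest D→E: D–E = 23
Total via D: 42 + 23 = 65.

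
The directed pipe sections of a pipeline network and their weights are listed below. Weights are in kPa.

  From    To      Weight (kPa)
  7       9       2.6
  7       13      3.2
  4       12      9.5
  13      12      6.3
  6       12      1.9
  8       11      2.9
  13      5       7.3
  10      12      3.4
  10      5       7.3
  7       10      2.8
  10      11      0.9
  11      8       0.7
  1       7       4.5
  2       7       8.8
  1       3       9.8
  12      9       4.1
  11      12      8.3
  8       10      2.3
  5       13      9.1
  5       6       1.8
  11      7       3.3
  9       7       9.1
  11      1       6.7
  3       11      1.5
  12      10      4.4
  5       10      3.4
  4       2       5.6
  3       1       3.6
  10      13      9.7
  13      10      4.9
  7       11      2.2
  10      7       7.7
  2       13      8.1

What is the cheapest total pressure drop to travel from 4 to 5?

Enumerating some paths:
4–2–7–10–5: 5.6+8.8+2.8+7.3 = 24.5
4–12–10–5: 9.5+4.4+7.3 = 21.2
4–2–13–5: 5.6+8.1+7.3 = 21
4–2–7–13–5: 5.6+8.8+3.2+7.3 = 24.9
Cheapest is 4–2–13–5 at 21 kPa.

21 kPa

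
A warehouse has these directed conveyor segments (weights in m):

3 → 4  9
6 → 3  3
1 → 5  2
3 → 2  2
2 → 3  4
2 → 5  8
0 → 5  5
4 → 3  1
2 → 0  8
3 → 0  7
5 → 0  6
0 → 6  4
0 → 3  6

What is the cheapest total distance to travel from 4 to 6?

12 m

Settle nodes by increasing distance from 4:
4: 0
3: 1  (via 4)
2: 3  (via 3)
0: 8  (via 3)
5: 11  (via 2)
6: 12  (via 0)
Shortest route: 4–3–0–6 = 12 m.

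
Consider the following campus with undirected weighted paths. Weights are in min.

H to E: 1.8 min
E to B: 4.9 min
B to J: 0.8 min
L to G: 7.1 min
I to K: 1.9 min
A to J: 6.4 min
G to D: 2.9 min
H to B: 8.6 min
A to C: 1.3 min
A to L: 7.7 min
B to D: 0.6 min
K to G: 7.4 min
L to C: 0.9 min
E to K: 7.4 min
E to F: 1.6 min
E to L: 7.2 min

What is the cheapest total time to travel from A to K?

Candidate routes:
A → J → B → E → K: 6.4+0.8+4.9+7.4 = 19.5
A → C → L → E → K: 1.3+0.9+7.2+7.4 = 16.8
A → J → B → D → G → K: 6.4+0.8+0.6+2.9+7.4 = 18.1
A → C → L → G → K: 1.3+0.9+7.1+7.4 = 16.7
Cheapest is A → C → L → G → K at 16.7 min.

16.7 min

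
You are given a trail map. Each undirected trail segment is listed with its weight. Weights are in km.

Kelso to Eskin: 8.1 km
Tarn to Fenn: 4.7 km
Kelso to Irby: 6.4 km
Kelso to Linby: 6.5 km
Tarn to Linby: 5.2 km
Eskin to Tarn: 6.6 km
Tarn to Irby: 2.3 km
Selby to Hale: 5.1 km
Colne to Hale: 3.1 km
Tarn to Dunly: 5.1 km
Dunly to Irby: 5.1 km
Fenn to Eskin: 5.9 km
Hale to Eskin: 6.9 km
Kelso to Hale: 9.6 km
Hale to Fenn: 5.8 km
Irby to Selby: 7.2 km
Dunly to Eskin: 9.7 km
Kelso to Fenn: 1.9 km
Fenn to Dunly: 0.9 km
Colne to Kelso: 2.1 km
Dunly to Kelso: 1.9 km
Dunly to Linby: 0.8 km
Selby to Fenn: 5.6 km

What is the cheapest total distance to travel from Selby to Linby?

Compare a few routes:
Selby - Fenn - Kelso - Dunly - Linby: 5.6+1.9+1.9+0.8 = 10.2
Selby - Fenn - Dunly - Linby: 5.6+0.9+0.8 = 7.3
Selby - Hale - Fenn - Dunly - Linby: 5.1+5.8+0.9+0.8 = 12.6
Cheapest is Selby - Fenn - Dunly - Linby at 7.3 km.

7.3 km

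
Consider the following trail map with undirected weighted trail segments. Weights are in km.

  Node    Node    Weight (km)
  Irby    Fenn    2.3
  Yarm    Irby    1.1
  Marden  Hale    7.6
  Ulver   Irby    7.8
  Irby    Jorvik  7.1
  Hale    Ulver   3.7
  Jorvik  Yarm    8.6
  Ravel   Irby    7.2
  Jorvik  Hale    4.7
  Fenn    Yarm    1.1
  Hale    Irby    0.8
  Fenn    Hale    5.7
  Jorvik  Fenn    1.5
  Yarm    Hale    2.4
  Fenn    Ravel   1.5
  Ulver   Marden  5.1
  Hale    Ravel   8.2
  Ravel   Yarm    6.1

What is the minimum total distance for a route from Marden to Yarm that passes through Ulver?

10.7 km

Best Marden to Ulver: Marden–Ulver costing 5.1
Shortest Ulver→Yarm: Ulver–Hale–Irby–Yarm = 5.6
Total via Ulver: 5.1 + 5.6 = 10.7 km.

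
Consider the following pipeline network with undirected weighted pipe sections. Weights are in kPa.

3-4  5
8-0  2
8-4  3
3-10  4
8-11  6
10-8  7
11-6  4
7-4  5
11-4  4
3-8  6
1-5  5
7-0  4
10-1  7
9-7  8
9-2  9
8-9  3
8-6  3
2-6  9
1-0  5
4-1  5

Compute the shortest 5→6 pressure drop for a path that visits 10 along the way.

Shortest 5→10: 5–1–10 = 12
Best 10 to 6: 10–8–6 costing 10
Total via 10: 12 + 10 = 22 kPa.

22 kPa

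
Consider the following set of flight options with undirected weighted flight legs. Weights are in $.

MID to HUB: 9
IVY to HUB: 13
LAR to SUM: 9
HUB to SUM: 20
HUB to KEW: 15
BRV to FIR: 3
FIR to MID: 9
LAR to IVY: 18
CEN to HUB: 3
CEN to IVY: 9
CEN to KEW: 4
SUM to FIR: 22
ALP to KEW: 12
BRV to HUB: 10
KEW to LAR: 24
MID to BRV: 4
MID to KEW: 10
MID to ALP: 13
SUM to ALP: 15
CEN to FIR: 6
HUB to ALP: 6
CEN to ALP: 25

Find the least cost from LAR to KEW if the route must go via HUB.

$36

Shortest LAR→HUB: LAR–SUM–HUB = 29
Shortest HUB→KEW: HUB–CEN–KEW = 7
Total via HUB: 29 + 7 = $36.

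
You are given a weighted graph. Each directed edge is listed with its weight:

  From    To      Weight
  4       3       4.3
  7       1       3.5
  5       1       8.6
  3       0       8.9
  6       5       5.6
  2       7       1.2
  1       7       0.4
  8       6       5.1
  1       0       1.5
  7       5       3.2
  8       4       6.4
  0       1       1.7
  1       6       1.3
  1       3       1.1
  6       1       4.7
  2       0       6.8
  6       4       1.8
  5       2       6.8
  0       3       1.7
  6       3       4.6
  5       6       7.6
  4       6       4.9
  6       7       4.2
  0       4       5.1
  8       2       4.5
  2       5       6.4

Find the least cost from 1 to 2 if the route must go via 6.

Best 1 to 6: 1 → 6 costing 1.3
Best 6 to 2: 6 → 5 → 2 costing 12.4
Total via 6: 1.3 + 12.4 = 13.7.

13.7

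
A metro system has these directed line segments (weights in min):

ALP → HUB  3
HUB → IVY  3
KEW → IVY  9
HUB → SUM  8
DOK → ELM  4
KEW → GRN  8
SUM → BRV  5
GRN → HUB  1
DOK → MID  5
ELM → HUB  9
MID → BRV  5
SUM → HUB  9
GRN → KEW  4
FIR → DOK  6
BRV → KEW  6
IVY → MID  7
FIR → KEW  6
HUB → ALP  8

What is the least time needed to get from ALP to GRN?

30 min

Shortest distances from ALP:
ALP: 0
HUB: 3  (via ALP)
IVY: 6  (via HUB)
SUM: 11  (via HUB)
MID: 13  (via IVY)
BRV: 16  (via SUM)
KEW: 22  (via BRV)
GRN: 30  (via KEW)
Shortest route: ALP–HUB–SUM–BRV–KEW–GRN = 30 min.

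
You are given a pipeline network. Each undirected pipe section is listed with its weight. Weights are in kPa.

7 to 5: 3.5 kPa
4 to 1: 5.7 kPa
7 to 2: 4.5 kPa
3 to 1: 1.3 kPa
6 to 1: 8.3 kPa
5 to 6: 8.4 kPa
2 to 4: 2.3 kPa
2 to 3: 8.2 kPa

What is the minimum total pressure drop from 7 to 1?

Candidate routes:
7 - 5 - 6 - 1: 3.5+8.4+8.3 = 20.2
7 - 2 - 4 - 1: 4.5+2.3+5.7 = 12.5
7 - 2 - 3 - 1: 4.5+8.2+1.3 = 14
The minimum is 12.5 kPa via 7 - 2 - 4 - 1.

12.5 kPa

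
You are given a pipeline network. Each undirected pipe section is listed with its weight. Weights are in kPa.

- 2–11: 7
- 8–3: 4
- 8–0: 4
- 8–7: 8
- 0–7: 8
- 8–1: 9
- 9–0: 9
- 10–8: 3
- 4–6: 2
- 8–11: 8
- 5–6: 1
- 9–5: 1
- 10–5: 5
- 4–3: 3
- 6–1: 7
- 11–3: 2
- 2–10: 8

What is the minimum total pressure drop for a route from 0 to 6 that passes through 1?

Shortest 0→1: 0–8–1 = 13
Best 1 to 6: 1–6 costing 7
Total via 1: 13 + 7 = 20 kPa.

20 kPa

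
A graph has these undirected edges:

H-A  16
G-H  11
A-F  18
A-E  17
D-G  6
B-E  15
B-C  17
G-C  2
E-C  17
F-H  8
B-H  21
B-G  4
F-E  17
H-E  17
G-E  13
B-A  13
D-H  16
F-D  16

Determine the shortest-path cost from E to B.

15

Compare a few routes:
E - B: 15 = 15
E - G - B: 13+4 = 17
The minimum is 15 via E - B.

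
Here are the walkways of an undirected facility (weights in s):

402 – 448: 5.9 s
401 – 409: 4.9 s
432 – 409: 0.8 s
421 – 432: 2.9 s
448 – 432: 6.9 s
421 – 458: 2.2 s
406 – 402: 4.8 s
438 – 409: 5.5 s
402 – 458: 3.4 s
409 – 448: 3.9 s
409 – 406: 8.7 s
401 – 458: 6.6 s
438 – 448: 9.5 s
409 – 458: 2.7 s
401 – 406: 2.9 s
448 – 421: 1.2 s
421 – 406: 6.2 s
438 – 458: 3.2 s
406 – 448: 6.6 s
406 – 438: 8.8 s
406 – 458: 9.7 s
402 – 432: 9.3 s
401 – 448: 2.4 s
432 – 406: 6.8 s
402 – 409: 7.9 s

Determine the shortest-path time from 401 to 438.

Settle nodes by increasing distance from 401:
401: 0
448: 2.4  (via 401)
406: 2.9  (via 401)
421: 3.6  (via 448)
409: 4.9  (via 401)
432: 5.7  (via 409)
458: 5.8  (via 421)
402: 7.7  (via 406)
438: 9  (via 458)
Shortest route: 401 → 448 → 421 → 458 → 438 = 9 s.

9 s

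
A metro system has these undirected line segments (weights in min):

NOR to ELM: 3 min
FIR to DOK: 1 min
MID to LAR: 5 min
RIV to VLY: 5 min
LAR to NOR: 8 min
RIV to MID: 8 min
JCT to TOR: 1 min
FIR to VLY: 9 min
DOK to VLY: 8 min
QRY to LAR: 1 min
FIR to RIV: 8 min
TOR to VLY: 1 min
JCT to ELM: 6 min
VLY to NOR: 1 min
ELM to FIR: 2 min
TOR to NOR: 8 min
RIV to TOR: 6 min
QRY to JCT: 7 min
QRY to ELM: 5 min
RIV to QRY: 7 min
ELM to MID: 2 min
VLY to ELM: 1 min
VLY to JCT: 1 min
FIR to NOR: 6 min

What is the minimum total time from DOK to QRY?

8 min

Enumerating some paths:
DOK → FIR → ELM → QRY: 1+2+5 = 8
DOK → FIR → ELM → MID → LAR → QRY: 1+2+2+5+1 = 11
DOK → FIR → ELM → VLY → JCT → QRY: 1+2+1+1+7 = 12
The minimum is 8 min via DOK → FIR → ELM → QRY.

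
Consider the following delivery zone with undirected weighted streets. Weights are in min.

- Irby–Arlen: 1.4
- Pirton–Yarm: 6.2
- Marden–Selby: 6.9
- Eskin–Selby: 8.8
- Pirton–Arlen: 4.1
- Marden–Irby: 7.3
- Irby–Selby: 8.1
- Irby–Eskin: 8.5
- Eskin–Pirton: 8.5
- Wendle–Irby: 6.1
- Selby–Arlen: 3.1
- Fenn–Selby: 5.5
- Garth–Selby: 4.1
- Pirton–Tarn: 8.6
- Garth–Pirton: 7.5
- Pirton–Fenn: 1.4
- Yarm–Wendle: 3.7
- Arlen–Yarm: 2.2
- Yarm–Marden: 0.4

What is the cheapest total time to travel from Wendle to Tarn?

18.5 min

Shortest distances from Wendle:
Wendle: 0
Yarm: 3.7  (via Wendle)
Marden: 4.1  (via Yarm)
Arlen: 5.9  (via Yarm)
Irby: 6.1  (via Wendle)
Selby: 9  (via Arlen)
Pirton: 9.9  (via Yarm)
Fenn: 11.3  (via Pirton)
Garth: 13.1  (via Selby)
Eskin: 14.6  (via Irby)
Tarn: 18.5  (via Pirton)
Shortest route: Wendle–Yarm–Pirton–Tarn = 18.5 min.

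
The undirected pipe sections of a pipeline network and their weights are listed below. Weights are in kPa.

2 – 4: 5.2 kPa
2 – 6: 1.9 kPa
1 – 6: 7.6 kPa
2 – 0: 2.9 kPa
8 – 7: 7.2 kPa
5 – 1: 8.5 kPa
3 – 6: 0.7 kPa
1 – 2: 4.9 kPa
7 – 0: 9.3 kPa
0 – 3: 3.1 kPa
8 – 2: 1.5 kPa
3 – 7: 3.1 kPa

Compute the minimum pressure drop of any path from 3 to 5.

16 kPa

Settle nodes by increasing distance from 3:
3: 0
6: 0.7  (via 3)
2: 2.6  (via 6)
0: 3.1  (via 3)
7: 3.1  (via 3)
8: 4.1  (via 2)
1: 7.5  (via 2)
4: 7.8  (via 2)
5: 16  (via 1)
Shortest route: 3 → 6 → 2 → 1 → 5 = 16 kPa.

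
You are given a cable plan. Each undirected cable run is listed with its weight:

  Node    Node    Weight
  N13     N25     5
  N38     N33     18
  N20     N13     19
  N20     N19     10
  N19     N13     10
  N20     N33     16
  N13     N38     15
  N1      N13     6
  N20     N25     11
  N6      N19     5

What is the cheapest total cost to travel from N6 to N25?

Settle nodes by increasing distance from N6:
N6: 0
N19: 5  (via N6)
N13: 15  (via N19)
N20: 15  (via N19)
N25: 20  (via N13)
Shortest route: N6–N19–N13–N25 = 20.

20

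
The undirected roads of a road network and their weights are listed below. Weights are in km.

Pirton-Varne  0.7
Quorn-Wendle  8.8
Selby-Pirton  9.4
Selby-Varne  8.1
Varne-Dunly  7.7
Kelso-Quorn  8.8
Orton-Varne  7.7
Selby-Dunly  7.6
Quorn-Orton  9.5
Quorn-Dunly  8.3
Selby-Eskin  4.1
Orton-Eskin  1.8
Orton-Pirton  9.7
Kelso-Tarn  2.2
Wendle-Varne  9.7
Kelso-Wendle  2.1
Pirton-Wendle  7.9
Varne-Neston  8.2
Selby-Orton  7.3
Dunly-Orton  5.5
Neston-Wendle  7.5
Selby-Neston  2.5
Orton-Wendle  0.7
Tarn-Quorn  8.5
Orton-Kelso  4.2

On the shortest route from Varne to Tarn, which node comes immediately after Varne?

Compare a few routes:
Varne–Pirton–Wendle–Kelso–Tarn: 0.7+7.9+2.1+2.2 = 12.9
Varne–Wendle–Kelso–Tarn: 9.7+2.1+2.2 = 14
Varne–Orton–Wendle–Kelso–Tarn: 7.7+0.7+2.1+2.2 = 12.7
The minimum is 12.7 km via Varne–Orton–Wendle–Kelso–Tarn.
So from Varne the first move is to Orton.

Orton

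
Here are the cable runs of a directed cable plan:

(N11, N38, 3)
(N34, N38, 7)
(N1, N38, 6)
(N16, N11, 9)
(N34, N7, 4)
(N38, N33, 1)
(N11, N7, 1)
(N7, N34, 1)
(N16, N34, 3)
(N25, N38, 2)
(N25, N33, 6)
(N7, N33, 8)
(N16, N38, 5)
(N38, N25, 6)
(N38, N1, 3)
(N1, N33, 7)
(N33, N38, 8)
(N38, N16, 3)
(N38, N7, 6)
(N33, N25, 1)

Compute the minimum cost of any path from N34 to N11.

Candidate routes:
N34–N7–N33–N38–N16–N11: 4+8+8+3+9 = 32
N34–N7–N33–N25–N38–N16–N11: 4+8+1+2+3+9 = 27
N34–N38–N16–N11: 7+3+9 = 19
The minimum is 19 via N34–N38–N16–N11.

19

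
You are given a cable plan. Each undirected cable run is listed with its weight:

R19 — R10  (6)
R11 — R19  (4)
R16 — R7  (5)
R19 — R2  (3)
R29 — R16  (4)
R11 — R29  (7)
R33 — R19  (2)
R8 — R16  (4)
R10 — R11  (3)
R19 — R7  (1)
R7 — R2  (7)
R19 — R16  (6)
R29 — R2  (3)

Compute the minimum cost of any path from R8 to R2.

Compare a few routes:
R8–R16–R19–R2: 4+6+3 = 13
R8–R16–R7–R19–R2: 4+5+1+3 = 13
R8–R16–R7–R2: 4+5+7 = 16
R8–R16–R29–R2: 4+4+3 = 11
The minimum is 11 via R8–R16–R29–R2.

11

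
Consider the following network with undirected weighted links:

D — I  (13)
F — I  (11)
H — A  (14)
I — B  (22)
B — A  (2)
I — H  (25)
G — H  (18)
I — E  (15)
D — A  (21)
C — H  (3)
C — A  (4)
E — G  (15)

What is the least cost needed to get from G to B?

27

Settle nodes by increasing distance from G:
G: 0
E: 15  (via G)
H: 18  (via G)
C: 21  (via H)
A: 25  (via C)
B: 27  (via A)
Shortest route: G–H–C–A–B = 27.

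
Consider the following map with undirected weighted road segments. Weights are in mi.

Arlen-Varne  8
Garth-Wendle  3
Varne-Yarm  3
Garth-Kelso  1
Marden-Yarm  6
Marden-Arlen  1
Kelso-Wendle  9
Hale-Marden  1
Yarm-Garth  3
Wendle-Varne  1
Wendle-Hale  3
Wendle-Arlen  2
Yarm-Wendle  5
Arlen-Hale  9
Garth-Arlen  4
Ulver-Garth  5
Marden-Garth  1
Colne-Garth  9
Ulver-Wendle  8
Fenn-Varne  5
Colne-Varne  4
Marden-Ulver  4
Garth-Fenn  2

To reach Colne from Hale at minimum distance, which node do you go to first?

Wendle

Candidate routes:
Hale - Wendle - Varne - Colne: 3+1+4 = 8
Hale - Marden - Arlen - Wendle - Varne - Colne: 1+1+2+1+4 = 9
Cheapest is Hale - Wendle - Varne - Colne at 8 mi.
So from Hale the first move is to Wendle.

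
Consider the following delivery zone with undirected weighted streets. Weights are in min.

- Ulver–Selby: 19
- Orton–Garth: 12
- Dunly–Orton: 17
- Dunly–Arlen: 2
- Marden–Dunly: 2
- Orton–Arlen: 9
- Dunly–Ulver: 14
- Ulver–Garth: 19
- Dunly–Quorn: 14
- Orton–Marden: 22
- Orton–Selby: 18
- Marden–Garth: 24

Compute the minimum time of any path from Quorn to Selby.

Candidate routes:
Quorn–Dunly–Orton–Selby: 14+17+18 = 49
Quorn–Dunly–Arlen–Orton–Selby: 14+2+9+18 = 43
Quorn–Dunly–Ulver–Selby: 14+14+19 = 47
Cheapest is Quorn–Dunly–Arlen–Orton–Selby at 43 min.

43 min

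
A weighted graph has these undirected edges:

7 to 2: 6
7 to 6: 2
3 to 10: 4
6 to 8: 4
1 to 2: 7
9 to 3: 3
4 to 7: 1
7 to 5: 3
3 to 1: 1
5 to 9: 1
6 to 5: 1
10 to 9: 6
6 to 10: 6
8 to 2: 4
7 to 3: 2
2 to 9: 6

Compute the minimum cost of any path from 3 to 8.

8

Running Dijkstra from 3:
3: 0
1: 1  (via 3)
7: 2  (via 3)
4: 3  (via 7)
9: 3  (via 3)
5: 4  (via 9)
6: 4  (via 7)
10: 4  (via 3)
2: 8  (via 1)
8: 8  (via 6)
Shortest route: 3–7–6–8 = 8.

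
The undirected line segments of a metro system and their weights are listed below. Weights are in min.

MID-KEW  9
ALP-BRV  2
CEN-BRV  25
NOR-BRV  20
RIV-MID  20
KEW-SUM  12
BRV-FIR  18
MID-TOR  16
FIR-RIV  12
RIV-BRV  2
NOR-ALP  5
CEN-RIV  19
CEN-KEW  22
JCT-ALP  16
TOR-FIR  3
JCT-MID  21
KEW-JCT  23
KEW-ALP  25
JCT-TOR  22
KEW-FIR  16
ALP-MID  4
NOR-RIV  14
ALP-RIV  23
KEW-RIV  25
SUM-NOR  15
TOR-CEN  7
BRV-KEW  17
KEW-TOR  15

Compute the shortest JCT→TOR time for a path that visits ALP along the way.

35 min

Best JCT to ALP: JCT → ALP costing 16
Best ALP to TOR: ALP → BRV → RIV → FIR → TOR costing 19
Total via ALP: 16 + 19 = 35 min.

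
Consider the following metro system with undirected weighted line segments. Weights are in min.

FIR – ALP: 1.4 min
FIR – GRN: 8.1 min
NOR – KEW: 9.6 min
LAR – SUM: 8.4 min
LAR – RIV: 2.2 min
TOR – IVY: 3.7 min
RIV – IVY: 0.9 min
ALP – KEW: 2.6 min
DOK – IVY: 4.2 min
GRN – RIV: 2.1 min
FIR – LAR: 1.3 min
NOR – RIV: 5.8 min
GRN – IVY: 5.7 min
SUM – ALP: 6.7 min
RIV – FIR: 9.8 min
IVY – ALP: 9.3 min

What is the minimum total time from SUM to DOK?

Settle nodes by increasing distance from SUM:
SUM: 0
ALP: 6.7  (via SUM)
FIR: 8.1  (via ALP)
LAR: 8.4  (via SUM)
KEW: 9.3  (via ALP)
RIV: 10.6  (via LAR)
IVY: 11.5  (via RIV)
GRN: 12.7  (via RIV)
TOR: 15.2  (via IVY)
DOK: 15.7  (via IVY)
Shortest route: SUM → LAR → RIV → IVY → DOK = 15.7 min.

15.7 min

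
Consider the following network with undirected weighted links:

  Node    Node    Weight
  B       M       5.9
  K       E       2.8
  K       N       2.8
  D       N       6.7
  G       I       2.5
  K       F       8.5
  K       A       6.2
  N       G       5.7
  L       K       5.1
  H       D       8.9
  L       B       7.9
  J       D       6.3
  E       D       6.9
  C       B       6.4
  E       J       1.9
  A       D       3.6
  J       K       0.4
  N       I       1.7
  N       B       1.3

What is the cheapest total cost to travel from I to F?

Settle nodes by increasing distance from I:
I: 0
N: 1.7  (via I)
G: 2.5  (via I)
B: 3  (via N)
K: 4.5  (via N)
J: 4.9  (via K)
E: 6.8  (via J)
D: 8.4  (via N)
M: 8.9  (via B)
C: 9.4  (via B)
L: 9.6  (via K)
A: 10.7  (via K)
F: 13  (via K)
Shortest route: I → N → K → F = 13.

13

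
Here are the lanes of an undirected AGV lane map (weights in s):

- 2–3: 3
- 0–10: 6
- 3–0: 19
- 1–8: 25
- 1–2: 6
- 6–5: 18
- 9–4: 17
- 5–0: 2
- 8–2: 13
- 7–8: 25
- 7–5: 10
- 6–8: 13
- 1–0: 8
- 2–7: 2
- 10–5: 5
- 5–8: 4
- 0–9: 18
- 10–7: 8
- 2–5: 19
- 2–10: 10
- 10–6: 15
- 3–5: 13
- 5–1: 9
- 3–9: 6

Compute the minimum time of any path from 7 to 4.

28 s

Running Dijkstra from 7:
7: 0
2: 2  (via 7)
3: 5  (via 2)
1: 8  (via 2)
10: 8  (via 7)
5: 10  (via 7)
9: 11  (via 3)
0: 12  (via 5)
8: 14  (via 5)
6: 23  (via 10)
4: 28  (via 9)
Shortest route: 7–2–3–9–4 = 28 s.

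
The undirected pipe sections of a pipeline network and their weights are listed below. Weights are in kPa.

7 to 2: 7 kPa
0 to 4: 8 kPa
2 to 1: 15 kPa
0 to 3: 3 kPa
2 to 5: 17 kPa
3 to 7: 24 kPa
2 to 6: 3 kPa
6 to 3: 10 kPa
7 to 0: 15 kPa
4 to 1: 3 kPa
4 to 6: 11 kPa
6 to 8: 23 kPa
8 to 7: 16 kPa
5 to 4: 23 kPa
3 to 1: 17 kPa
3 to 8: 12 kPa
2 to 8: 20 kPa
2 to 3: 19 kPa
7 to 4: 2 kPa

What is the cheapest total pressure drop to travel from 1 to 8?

21 kPa

Compare a few routes:
1 → 4 → 7 → 8: 3+2+16 = 21
1 → 3 → 8: 17+12 = 29
1 → 4 → 0 → 3 → 8: 3+8+3+12 = 26
1 → 4 → 7 → 2 → 8: 3+2+7+20 = 32
The minimum is 21 kPa via 1 → 4 → 7 → 8.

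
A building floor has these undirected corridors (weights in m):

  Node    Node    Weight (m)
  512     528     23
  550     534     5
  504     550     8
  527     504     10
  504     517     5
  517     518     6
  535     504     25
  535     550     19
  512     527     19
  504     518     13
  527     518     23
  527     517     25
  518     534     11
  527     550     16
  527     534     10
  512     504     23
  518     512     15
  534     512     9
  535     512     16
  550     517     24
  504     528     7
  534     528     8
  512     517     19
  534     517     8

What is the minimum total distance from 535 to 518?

31 m

Running Dijkstra from 535:
535: 0
512: 16  (via 535)
550: 19  (via 535)
534: 24  (via 550)
504: 25  (via 535)
517: 30  (via 504)
518: 31  (via 512)
Shortest route: 535–512–518 = 31 m.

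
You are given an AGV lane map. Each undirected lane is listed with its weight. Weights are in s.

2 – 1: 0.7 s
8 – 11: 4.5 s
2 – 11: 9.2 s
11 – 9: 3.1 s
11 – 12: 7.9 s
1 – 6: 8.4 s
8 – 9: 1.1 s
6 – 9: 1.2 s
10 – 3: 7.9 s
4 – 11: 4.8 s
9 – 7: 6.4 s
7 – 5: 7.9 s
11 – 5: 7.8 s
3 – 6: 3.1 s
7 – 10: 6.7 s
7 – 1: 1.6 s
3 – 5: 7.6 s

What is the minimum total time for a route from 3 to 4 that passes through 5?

20.2 s

Best 3 to 5: 3 → 5 costing 7.6
Best 5 to 4: 5 → 11 → 4 costing 12.6
Total via 5: 7.6 + 12.6 = 20.2 s.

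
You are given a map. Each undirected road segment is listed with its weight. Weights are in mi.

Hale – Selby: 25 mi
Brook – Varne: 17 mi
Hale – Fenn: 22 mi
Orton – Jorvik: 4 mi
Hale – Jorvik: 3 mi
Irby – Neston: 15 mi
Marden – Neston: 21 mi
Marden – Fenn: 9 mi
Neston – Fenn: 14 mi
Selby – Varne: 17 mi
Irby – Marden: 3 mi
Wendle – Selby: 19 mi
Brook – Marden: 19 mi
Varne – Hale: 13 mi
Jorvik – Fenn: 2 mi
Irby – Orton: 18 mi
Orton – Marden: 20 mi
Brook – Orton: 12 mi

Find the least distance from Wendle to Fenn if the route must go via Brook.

Shortest Wendle→Brook: Wendle → Selby → Varne → Brook = 53
Best Brook to Fenn: Brook → Orton → Jorvik → Fenn costing 18
Total via Brook: 53 + 18 = 71 mi.

71 mi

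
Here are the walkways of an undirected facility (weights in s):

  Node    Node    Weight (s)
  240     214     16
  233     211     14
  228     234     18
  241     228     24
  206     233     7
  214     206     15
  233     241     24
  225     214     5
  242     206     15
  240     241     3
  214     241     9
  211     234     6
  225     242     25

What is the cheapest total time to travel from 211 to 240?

41 s

Shortest distances from 211:
211: 0
234: 6  (via 211)
233: 14  (via 211)
206: 21  (via 233)
228: 24  (via 234)
242: 36  (via 206)
214: 36  (via 206)
241: 38  (via 233)
225: 41  (via 214)
240: 41  (via 241)
Shortest route: 211–233–241–240 = 41 s.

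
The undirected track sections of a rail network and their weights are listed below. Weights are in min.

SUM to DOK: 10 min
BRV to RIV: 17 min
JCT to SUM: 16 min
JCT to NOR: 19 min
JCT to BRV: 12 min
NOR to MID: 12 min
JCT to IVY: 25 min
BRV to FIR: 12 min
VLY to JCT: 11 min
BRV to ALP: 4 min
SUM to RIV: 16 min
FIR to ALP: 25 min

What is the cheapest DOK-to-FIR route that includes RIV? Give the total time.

Shortest DOK→RIV: DOK → SUM → RIV = 26
Shortest RIV→FIR: RIV → BRV → FIR = 29
Total via RIV: 26 + 29 = 55 min.

55 min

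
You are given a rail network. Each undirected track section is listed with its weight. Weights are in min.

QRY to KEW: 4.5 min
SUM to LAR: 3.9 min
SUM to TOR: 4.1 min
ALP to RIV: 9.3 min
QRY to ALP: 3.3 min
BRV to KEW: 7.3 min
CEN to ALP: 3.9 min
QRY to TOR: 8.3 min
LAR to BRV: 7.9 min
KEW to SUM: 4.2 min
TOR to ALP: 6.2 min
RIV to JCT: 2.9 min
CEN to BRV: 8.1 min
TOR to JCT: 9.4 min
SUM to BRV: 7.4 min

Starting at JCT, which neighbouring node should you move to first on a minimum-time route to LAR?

TOR

Enumerating some paths:
JCT → RIV → ALP → QRY → KEW → SUM → LAR: 2.9+9.3+3.3+4.5+4.2+3.9 = 28.1
JCT → RIV → ALP → TOR → SUM → LAR: 2.9+9.3+6.2+4.1+3.9 = 26.4
JCT → TOR → SUM → LAR: 9.4+4.1+3.9 = 17.4
Cheapest is JCT → TOR → SUM → LAR at 17.4 min.
So from JCT the first move is to TOR.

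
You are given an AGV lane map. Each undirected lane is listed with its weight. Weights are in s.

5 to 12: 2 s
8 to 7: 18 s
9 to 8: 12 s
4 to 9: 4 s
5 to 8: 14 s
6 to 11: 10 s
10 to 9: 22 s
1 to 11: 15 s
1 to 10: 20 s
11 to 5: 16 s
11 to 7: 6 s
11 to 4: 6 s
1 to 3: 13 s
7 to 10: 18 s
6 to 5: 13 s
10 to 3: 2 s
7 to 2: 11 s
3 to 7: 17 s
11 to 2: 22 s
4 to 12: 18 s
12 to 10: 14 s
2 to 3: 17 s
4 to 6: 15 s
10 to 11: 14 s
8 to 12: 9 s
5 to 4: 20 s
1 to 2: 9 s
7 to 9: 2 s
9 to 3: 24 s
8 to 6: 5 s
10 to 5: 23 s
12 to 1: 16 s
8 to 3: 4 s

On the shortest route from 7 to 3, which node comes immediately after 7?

Compare a few routes:
7–9–8–3: 2+12+4 = 18
7–11–10–3: 6+14+2 = 22
7–10–3: 18+2 = 20
7–3: 17 = 17
The minimum is 17 s via 7–3.
So from 7 the first move is to 3.

3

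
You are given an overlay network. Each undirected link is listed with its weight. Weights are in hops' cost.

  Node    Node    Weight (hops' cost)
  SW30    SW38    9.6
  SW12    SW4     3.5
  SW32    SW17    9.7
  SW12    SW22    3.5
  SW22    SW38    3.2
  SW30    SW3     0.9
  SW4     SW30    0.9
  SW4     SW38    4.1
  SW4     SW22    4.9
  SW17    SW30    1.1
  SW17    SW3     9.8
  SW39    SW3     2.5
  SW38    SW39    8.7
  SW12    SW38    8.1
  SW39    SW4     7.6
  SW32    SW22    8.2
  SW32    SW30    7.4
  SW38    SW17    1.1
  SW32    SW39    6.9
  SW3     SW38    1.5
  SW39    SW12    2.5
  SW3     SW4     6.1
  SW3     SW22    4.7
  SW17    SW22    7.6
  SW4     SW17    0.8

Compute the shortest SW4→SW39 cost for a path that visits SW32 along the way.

15.2 hops' cost

Best SW4 to SW32: SW4–SW30–SW32 costing 8.3
Best SW32 to SW39: SW32–SW39 costing 6.9
Total via SW32: 8.3 + 6.9 = 15.2 hops' cost.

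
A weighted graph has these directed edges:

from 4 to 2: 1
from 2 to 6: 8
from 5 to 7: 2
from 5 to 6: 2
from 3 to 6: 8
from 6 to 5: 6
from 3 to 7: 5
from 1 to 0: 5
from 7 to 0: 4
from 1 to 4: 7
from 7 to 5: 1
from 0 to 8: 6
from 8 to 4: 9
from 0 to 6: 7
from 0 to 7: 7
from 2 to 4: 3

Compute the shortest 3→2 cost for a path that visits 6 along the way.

36

Shortest 3→6: 3 → 6 = 8
Shortest 6→2: 6 → 5 → 7 → 0 → 8 → 4 → 2 = 28
Total via 6: 8 + 28 = 36.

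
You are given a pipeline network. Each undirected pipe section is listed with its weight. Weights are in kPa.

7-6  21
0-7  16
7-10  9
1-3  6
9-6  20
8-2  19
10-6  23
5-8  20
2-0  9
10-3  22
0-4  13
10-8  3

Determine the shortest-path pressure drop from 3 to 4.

Running Dijkstra from 3:
3: 0
1: 6  (via 3)
10: 22  (via 3)
8: 25  (via 10)
7: 31  (via 10)
2: 44  (via 8)
5: 45  (via 8)
6: 45  (via 10)
0: 47  (via 7)
4: 60  (via 0)
Shortest route: 3–10–7–0–4 = 60 kPa.

60 kPa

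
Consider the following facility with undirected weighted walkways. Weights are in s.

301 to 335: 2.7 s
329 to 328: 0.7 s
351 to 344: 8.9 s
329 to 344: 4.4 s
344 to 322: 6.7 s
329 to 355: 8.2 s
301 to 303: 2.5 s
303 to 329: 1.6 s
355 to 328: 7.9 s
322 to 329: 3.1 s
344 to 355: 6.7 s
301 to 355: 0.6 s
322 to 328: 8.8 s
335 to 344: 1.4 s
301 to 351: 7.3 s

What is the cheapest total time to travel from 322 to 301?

7.2 s

Candidate routes:
322 - 344 - 335 - 301: 6.7+1.4+2.7 = 10.8
322 - 329 - 303 - 301: 3.1+1.6+2.5 = 7.2
322 - 329 - 355 - 301: 3.1+8.2+0.6 = 11.9
322 - 329 - 344 - 335 - 301: 3.1+4.4+1.4+2.7 = 11.6
The minimum is 7.2 s via 322 - 329 - 303 - 301.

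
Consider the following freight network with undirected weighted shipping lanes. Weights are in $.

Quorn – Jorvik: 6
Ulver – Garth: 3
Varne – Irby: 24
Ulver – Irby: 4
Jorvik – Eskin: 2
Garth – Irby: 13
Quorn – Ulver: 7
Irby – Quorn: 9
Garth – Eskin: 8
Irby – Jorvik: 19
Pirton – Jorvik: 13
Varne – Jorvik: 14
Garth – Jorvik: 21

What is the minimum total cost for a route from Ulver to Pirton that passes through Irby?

$32

Best Ulver to Irby: Ulver → Irby costing 4
Shortest Irby→Pirton: Irby → Quorn → Jorvik → Pirton = 28
Total via Irby: 4 + 28 = $32.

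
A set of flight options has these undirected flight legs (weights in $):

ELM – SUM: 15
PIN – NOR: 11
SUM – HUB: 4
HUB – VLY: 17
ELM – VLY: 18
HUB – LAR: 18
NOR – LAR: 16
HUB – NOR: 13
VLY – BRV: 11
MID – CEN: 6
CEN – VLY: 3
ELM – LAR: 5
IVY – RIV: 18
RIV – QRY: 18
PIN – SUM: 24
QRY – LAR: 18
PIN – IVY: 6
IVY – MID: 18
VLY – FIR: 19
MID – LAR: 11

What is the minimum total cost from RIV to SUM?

Settle nodes by increasing distance from RIV:
RIV: 0
IVY: 18  (via RIV)
QRY: 18  (via RIV)
PIN: 24  (via IVY)
NOR: 35  (via PIN)
MID: 36  (via IVY)
LAR: 36  (via QRY)
ELM: 41  (via LAR)
CEN: 42  (via MID)
VLY: 45  (via CEN)
SUM: 48  (via PIN)
Shortest route: RIV → IVY → PIN → SUM = $48.

$48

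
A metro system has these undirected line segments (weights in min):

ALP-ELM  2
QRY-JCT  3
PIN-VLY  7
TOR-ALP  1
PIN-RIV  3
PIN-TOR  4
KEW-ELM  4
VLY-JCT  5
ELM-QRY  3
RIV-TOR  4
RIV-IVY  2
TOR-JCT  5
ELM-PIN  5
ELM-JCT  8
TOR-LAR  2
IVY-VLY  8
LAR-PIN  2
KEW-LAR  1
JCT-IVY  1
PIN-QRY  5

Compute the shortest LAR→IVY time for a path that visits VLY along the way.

15 min

Shortest LAR→VLY: LAR–PIN–VLY = 9
Shortest VLY→IVY: VLY–JCT–IVY = 6
Total via VLY: 9 + 6 = 15 min.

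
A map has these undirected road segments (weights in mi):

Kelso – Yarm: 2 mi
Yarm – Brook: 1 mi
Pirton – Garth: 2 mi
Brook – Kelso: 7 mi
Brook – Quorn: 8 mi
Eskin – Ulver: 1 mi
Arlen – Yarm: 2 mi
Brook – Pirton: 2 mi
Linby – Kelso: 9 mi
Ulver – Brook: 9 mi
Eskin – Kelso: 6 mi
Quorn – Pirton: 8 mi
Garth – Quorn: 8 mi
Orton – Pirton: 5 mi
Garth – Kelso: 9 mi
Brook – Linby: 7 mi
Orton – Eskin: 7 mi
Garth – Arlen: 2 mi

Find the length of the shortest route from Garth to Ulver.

13 mi

Compare a few routes:
Garth–Pirton–Brook–Yarm–Kelso–Eskin–Ulver: 2+2+1+2+6+1 = 14
Garth–Pirton–Brook–Ulver: 2+2+9 = 13
The minimum is 13 mi via Garth–Pirton–Brook–Ulver.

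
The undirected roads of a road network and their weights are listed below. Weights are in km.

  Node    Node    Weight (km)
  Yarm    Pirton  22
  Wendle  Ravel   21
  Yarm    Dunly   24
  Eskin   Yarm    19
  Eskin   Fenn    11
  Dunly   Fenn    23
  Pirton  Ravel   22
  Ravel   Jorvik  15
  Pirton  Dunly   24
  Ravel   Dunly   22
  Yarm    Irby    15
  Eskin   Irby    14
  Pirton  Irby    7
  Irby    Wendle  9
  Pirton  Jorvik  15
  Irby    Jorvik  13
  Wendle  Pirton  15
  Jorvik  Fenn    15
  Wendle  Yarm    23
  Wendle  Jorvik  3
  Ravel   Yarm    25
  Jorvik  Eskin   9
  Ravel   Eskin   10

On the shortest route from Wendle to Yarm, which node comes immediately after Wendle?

Compare a few routes:
Wendle → Irby → Yarm: 9+15 = 24
Wendle → Yarm: 23 = 23
Wendle → Jorvik → Irby → Yarm: 3+13+15 = 31
Wendle → Jorvik → Eskin → Yarm: 3+9+19 = 31
The minimum is 23 km via Wendle → Yarm.
So from Wendle the first move is to Yarm.

Yarm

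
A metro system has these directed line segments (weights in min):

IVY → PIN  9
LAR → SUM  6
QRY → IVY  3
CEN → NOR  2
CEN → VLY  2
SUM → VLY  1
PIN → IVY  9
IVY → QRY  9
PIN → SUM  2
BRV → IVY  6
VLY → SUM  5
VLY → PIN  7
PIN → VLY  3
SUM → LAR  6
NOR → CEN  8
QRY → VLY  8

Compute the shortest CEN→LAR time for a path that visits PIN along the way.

17 min

Shortest CEN→PIN: CEN–VLY–PIN = 9
Best PIN to LAR: PIN–SUM–LAR costing 8
Total via PIN: 9 + 8 = 17 min.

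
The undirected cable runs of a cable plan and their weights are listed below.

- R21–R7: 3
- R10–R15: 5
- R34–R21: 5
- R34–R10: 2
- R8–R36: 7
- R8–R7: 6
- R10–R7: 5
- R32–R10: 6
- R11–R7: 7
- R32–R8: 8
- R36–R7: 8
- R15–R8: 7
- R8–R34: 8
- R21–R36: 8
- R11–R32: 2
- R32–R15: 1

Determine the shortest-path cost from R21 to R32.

12

Shortest distances from R21:
R21: 0
R7: 3  (via R21)
R34: 5  (via R21)
R10: 7  (via R34)
R36: 8  (via R21)
R8: 9  (via R7)
R11: 10  (via R7)
R15: 12  (via R10)
R32: 12  (via R11)
Shortest route: R21–R7–R11–R32 = 12.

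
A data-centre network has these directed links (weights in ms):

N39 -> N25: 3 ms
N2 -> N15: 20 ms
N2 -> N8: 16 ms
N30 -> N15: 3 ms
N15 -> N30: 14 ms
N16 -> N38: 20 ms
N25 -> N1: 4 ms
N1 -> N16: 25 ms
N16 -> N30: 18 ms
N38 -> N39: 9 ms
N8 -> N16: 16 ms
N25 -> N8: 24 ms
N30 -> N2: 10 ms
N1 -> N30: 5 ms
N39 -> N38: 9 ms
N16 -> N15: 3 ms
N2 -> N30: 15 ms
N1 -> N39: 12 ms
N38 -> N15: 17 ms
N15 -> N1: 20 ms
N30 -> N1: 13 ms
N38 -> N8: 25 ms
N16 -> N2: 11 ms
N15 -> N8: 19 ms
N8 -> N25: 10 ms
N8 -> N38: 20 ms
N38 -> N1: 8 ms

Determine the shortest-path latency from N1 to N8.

27 ms

Running Dijkstra from N1:
N1: 0
N30: 5  (via N1)
N15: 8  (via N30)
N39: 12  (via N1)
N2: 15  (via N30)
N25: 15  (via N39)
N38: 21  (via N39)
N16: 25  (via N1)
N8: 27  (via N15)
Shortest route: N1–N30–N15–N8 = 27 ms.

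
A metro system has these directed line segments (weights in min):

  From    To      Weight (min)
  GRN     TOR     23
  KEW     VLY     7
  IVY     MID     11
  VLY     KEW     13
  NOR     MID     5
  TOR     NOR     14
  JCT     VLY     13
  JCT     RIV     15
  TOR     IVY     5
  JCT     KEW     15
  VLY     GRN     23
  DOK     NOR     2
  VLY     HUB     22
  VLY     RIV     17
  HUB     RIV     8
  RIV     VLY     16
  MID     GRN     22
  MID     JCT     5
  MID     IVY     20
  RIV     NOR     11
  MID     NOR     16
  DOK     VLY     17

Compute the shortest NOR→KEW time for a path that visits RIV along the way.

54 min

Shortest NOR→RIV: NOR → MID → JCT → RIV = 25
Best RIV to KEW: RIV → VLY → KEW costing 29
Total via RIV: 25 + 29 = 54 min.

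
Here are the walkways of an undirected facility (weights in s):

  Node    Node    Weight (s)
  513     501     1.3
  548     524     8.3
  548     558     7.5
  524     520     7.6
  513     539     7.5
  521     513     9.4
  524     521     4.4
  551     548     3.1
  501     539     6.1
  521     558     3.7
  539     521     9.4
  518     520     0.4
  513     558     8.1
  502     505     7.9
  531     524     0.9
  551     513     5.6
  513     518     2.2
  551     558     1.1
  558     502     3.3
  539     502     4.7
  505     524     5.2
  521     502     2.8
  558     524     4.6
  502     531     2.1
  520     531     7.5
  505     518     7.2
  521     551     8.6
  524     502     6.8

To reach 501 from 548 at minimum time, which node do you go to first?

551

Compare a few routes:
548 - 551 - 513 - 501: 3.1+5.6+1.3 = 10
548 - 551 - 558 - 513 - 501: 3.1+1.1+8.1+1.3 = 13.6
The minimum is 10 s via 548 - 551 - 513 - 501.
So from 548 the first move is to 551.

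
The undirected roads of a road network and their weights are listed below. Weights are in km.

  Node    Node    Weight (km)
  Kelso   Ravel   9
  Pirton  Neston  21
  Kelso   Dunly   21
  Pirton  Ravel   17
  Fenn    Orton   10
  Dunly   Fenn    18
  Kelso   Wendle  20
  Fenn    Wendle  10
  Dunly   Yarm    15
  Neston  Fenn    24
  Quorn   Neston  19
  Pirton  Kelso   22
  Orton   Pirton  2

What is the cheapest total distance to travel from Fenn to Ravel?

Settle nodes by increasing distance from Fenn:
Fenn: 0
Orton: 10  (via Fenn)
Wendle: 10  (via Fenn)
Pirton: 12  (via Orton)
Dunly: 18  (via Fenn)
Neston: 24  (via Fenn)
Ravel: 29  (via Pirton)
Shortest route: Fenn → Orton → Pirton → Ravel = 29 km.

29 km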